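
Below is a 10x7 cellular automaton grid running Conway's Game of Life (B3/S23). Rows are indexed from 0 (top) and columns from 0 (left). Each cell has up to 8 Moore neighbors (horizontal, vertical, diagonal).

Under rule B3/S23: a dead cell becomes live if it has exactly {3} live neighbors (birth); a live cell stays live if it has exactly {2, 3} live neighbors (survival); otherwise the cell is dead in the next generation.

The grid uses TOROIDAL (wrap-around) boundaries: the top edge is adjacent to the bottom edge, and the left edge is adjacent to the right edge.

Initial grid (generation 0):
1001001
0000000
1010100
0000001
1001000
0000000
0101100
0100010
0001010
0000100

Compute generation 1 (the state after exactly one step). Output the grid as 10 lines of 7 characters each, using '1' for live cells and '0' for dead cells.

Simulating step by step:
Generation 0 (given above): 17 live cells
Generation 1: 20 live cells
(generation 1 grid is the final answer)

Answer: 0000000
1101001
0000000
1101001
0000000
0011100
0010100
0001010
0000010
0001111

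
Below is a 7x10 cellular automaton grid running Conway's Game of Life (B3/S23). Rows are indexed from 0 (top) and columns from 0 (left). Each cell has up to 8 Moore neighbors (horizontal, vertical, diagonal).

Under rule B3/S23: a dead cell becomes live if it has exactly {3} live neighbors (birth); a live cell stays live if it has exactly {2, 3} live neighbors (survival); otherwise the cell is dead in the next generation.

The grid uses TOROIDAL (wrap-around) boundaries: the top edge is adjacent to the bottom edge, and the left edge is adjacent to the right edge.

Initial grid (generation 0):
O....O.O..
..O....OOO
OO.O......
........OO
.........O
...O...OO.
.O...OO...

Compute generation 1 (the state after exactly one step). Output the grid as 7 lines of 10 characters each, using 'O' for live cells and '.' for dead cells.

Answer: OO...O.O.O
..O...OOOO
OOO....O..
........OO
.......O.O
......OOO.
....OO..O.

Derivation:
Simulating step by step:
Generation 0 (given above): 19 live cells
Generation 1: 24 live cells
(generation 1 grid is the final answer)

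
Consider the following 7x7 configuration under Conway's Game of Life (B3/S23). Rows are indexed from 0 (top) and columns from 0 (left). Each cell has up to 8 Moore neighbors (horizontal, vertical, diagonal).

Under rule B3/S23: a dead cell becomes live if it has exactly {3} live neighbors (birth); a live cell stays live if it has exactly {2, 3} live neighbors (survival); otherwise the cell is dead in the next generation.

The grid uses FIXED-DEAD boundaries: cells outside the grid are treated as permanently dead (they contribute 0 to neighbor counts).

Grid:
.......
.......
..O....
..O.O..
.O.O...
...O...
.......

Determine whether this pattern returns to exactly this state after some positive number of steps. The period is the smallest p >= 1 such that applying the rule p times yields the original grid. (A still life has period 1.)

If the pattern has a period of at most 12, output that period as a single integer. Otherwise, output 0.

Simulating and comparing each generation to the original:
Gen 0 (original, given above): 6 live cells
Gen 1: 6 live cells, differs from original
Gen 2: 6 live cells, MATCHES original -> period = 2

Answer: 2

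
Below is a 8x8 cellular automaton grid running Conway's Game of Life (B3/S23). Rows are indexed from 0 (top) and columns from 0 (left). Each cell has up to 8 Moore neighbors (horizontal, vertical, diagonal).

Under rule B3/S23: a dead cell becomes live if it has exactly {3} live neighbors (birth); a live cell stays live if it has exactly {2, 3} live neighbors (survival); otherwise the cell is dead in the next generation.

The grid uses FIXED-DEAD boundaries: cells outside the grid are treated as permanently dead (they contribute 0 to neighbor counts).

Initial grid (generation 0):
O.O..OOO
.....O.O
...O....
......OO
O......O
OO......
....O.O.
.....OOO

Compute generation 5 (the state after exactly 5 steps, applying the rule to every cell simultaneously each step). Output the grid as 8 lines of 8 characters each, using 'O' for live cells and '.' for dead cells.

Answer: ........
........
........
........
OO......
OO......
........
........

Derivation:
Simulating step by step:
Generation 0 (given above): 19 live cells
Generation 1: 19 live cells
.....O.O
....OO.O
.......O
......OO
OO....OO
OO......
......OO
.....OOO
Generation 2: 17 live cells
....OO..
....OO.O
.....O.O
........
OO....OO
OO......
.....O.O
.....O.O
Generation 3: 11 live cells
....OOO.
........
....OO..
.......O
OO......
OO.....O
........
........
Generation 4: 6 live cells
.....O..
......O.
........
........
OO......
OO......
........
........
Generation 5: 4 live cells
(generation 5 grid is the final answer)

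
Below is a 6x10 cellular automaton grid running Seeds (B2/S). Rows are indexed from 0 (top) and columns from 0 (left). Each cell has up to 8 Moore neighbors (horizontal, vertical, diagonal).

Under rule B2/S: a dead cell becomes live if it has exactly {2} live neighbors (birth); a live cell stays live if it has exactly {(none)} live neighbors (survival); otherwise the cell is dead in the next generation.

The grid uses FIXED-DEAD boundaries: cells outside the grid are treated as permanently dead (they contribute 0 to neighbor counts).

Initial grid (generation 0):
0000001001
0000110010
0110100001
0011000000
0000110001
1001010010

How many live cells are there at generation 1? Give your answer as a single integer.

Simulating step by step:
Generation 0 (given above): 18 live cells
Generation 1: 15 live cells
0000100110
0110001100
0000000010
0000000011
0100001010
0000001001
Population at generation 1: 15

Answer: 15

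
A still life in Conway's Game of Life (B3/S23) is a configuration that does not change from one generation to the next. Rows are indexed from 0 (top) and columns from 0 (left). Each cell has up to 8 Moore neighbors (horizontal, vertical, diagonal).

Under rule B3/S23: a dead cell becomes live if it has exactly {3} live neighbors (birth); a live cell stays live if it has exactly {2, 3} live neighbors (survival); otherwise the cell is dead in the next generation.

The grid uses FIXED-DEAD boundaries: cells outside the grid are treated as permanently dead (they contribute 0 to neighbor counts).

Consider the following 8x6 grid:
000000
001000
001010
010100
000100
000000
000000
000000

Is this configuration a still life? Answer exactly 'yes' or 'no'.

Compute generation 1 and compare to generation 0 (given above):
Generation 1:
000000
000100
011000
000110
001000
000000
000000
000000
Cell (1,2) differs: gen0=1 vs gen1=0 -> NOT a still life.

Answer: no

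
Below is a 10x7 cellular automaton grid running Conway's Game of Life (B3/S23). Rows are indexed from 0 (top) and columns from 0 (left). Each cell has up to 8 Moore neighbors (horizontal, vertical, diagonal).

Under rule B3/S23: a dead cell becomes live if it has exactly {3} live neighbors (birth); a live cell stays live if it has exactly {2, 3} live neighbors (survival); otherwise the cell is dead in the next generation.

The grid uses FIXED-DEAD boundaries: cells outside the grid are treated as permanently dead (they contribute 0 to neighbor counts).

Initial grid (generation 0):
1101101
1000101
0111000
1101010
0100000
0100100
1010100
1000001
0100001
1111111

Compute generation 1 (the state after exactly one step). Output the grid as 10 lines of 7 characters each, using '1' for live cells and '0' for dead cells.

Answer: 1101100
1000100
0001010
1001100
0100100
1111000
1001010
1000010
0001101
1111111

Derivation:
Simulating step by step:
Generation 0 (given above): 32 live cells
Generation 1: 32 live cells
(generation 1 grid is the final answer)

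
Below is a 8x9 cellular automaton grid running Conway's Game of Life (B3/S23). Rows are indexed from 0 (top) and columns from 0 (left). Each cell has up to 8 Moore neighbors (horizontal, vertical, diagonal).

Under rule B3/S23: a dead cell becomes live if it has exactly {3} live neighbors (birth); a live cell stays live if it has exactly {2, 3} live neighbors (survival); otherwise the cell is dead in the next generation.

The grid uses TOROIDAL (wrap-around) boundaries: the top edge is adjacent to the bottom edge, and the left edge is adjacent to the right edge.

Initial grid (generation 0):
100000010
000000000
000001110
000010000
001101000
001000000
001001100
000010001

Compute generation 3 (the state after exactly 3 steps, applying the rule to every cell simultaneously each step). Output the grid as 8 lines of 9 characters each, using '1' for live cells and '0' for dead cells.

Simulating step by step:
Generation 0 (given above): 15 live cells
Generation 1: 21 live cells
000000001
000000011
000001100
000110000
001110000
011011100
000101000
000001111
Generation 2: 19 live cells
100000000
000000111
000011110
001000000
010000000
010000100
001100000
000011111
Generation 3: 18 live cells
(generation 3 grid is the final answer)

Answer: 100000000
000000001
000001001
000001100
011000000
010000000
001110000
000111111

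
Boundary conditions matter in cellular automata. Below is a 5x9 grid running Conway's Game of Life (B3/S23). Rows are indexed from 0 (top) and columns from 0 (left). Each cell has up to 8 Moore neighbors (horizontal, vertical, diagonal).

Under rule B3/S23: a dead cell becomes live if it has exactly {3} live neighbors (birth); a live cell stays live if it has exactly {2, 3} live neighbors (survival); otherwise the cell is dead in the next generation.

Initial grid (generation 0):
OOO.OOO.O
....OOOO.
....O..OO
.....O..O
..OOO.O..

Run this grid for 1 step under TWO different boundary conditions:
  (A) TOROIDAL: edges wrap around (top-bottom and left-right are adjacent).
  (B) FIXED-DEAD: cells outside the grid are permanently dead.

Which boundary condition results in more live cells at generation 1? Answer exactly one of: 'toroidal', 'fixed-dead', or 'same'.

Under TOROIDAL boundary, generation 1:
OOO.....O
.O.......
....O...O
.....OO.O
..O...O.O
Population = 13

Under FIXED-DEAD boundary, generation 1:
.O.OO....
.O.......
....O...O
.....OO.O
...OOO...
Population = 12

Comparison: toroidal=13, fixed-dead=12 -> toroidal

Answer: toroidal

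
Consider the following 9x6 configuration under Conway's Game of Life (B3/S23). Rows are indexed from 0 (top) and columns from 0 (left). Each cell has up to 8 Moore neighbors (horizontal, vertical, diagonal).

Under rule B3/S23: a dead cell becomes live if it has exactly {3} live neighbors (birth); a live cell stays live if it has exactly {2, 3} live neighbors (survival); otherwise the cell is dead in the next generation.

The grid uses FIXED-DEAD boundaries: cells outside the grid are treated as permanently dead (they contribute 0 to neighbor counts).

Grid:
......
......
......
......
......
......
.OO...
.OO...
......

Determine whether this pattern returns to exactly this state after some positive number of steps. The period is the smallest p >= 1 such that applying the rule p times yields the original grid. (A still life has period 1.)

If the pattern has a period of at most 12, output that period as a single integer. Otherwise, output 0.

Answer: 1

Derivation:
Simulating and comparing each generation to the original:
Gen 0 (original, given above): 4 live cells
Gen 1: 4 live cells, MATCHES original -> period = 1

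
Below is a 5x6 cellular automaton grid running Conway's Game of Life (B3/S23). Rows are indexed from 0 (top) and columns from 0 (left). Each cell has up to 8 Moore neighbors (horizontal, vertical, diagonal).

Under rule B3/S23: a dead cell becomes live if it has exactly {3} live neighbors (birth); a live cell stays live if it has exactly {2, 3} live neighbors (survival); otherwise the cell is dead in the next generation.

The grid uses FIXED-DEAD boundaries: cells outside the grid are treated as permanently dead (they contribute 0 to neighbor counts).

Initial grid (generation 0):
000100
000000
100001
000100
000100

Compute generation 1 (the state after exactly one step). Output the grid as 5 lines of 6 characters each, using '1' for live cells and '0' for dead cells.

Simulating step by step:
Generation 0 (given above): 5 live cells
Generation 1: 1 live cells
(generation 1 grid is the final answer)

Answer: 000000
000000
000000
000010
000000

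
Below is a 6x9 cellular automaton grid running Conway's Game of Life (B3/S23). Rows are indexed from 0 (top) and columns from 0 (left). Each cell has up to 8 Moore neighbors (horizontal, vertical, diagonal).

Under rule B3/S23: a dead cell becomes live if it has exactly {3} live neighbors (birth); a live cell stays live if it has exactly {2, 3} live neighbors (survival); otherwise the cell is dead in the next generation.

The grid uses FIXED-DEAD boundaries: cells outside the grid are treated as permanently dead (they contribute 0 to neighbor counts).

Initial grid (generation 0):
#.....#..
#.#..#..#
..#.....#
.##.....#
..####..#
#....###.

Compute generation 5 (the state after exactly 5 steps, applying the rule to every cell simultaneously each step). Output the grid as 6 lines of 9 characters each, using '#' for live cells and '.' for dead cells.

Simulating step by step:
Generation 0 (given above): 20 live cells
Generation 1: 19 live cells
.#.......
.......#.
..##...##
.#..#..##
..####..#
...#.###.
Generation 2: 16 live cells
.........
..#....##
..##..#..
.#...##..
..#.....#
..##.###.
Generation 3: 21 live cells
.........
..##...#.
.###.##..
.#.#.###.
.####....
..##..##.
Generation 4: 11 live cells
.........
.#.##.#..
.#...#...
#......#.
.#.......
.#..#....
Generation 5: 13 live cells
(generation 5 grid is the final answer)

Answer: .........
..#.##...
###.###..
##.......
##.......
.........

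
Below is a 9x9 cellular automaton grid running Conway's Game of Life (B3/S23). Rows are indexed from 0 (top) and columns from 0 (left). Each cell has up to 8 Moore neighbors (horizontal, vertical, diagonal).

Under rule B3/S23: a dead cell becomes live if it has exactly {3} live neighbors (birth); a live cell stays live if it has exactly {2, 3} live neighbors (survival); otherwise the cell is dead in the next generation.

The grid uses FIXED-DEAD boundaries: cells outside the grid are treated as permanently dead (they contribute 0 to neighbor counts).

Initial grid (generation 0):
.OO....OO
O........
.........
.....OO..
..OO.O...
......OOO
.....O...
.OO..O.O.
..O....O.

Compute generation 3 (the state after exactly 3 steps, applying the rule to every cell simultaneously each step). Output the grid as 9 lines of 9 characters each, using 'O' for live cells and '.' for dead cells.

Answer: .........
.........
.....O...
....OOO..
......OO.
....O..OO
......O..
.OOO.....
.OO......

Derivation:
Simulating step by step:
Generation 0 (given above): 20 live cells
Generation 1: 18 live cells
.O.......
.O.......
.........
....OOO..
....OO...
....OOOO.
.....O..O
.OO......
.OO...O..
Generation 2: 13 live cells
.........
.........
.....O...
....O.O..
...O...O.
.......O.
....OO.O.
.OO......
.OO......
Generation 3: 15 live cells
(generation 3 grid is the final answer)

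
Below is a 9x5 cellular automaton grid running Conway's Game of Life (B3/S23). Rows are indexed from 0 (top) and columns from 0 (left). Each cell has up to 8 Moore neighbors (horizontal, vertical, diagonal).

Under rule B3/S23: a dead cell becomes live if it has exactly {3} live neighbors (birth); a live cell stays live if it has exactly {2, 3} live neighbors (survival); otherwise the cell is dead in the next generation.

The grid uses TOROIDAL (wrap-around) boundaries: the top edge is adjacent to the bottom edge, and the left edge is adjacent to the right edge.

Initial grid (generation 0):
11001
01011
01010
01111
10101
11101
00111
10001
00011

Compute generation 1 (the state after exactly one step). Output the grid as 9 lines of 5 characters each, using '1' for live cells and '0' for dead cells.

Simulating step by step:
Generation 0 (given above): 26 live cells
Generation 1: 9 live cells
(generation 1 grid is the final answer)

Answer: 01000
01010
01000
00000
00000
00000
00100
10100
01010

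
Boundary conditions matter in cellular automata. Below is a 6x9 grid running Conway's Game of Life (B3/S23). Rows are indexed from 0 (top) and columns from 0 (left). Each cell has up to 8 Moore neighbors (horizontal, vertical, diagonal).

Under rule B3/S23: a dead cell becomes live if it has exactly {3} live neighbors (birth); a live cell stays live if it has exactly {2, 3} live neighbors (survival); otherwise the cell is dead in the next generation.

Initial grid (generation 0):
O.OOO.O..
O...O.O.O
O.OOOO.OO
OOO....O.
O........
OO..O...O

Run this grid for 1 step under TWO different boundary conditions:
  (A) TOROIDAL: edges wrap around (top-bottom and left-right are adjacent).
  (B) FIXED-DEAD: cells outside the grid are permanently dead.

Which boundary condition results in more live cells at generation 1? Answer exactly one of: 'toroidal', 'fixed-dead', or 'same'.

Answer: fixed-dead

Derivation:
Under TOROIDAL boundary, generation 1:
..O.O....
......O..
..O.OO...
..O.O.OO.
..O......
..O.OO..O
Population = 15

Under FIXED-DEAD boundary, generation 1:
.O.OO..O.
O.....O.O
O.O.OO..O
O.O.O.OOO
..O......
OO.......
Population = 21

Comparison: toroidal=15, fixed-dead=21 -> fixed-dead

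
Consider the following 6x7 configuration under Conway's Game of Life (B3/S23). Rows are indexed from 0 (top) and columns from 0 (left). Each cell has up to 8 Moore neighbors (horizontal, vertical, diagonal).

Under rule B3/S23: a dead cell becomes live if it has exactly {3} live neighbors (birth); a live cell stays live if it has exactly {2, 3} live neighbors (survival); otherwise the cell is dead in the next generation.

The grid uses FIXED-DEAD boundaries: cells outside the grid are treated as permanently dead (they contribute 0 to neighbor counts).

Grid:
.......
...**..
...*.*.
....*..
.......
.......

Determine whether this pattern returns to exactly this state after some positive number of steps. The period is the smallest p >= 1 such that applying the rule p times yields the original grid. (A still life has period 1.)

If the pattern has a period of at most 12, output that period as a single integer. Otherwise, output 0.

Answer: 1

Derivation:
Simulating and comparing each generation to the original:
Gen 0 (original, given above): 5 live cells
Gen 1: 5 live cells, MATCHES original -> period = 1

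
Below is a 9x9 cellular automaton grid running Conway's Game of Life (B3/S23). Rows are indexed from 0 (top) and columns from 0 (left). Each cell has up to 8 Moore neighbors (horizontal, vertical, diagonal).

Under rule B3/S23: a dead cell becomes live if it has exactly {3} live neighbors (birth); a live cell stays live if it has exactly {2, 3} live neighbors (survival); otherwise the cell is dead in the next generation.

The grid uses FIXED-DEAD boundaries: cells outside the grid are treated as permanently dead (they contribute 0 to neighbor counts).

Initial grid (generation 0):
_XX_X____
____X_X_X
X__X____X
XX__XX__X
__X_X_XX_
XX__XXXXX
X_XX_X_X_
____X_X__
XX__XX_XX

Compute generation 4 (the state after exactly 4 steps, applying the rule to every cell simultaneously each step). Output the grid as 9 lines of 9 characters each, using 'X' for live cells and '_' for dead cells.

Answer: _XX_X__X_
_______X_
X________
XX_X_X_XX
__XX_X___
________X
_____X___
___XX___X
___X_____

Derivation:
Simulating step by step:
Generation 0 (given above): 38 live cells
Generation 1: 32 live cells
___X_X___
_XX_XX_X_
XX_X____X
XXX_XXX_X
__X______
X_______X
X_XX____X
X_X_____X
____XXXX_
Generation 2: 33 live cells
__XX_XX__
XX___XX__
________X
X___XX_X_
X_XX_X_X_
__XX_____
X_XX___XX
__X_XXX_X
_____XXX_
Generation 3: 36 live cells
_XX_XXX__
_XX_XXXX_
XX__X__X_
_X_XXX_XX
__X__X___
______XXX
_____XXXX
_XX_X___X
____X__X_
Generation 4: 21 live cells
(generation 4 grid is the final answer)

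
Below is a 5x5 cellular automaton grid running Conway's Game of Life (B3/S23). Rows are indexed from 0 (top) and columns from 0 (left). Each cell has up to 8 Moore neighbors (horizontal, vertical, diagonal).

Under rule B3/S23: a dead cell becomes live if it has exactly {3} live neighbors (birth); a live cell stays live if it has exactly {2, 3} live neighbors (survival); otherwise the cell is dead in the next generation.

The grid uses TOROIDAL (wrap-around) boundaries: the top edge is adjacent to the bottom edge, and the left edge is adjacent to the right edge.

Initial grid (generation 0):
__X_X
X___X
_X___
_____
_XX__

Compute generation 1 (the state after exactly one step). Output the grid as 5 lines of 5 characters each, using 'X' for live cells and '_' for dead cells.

Simulating step by step:
Generation 0 (given above): 7 live cells
Generation 1: 12 live cells
(generation 1 grid is the final answer)

Answer: __X_X
XX_XX
X____
_XX__
_XXX_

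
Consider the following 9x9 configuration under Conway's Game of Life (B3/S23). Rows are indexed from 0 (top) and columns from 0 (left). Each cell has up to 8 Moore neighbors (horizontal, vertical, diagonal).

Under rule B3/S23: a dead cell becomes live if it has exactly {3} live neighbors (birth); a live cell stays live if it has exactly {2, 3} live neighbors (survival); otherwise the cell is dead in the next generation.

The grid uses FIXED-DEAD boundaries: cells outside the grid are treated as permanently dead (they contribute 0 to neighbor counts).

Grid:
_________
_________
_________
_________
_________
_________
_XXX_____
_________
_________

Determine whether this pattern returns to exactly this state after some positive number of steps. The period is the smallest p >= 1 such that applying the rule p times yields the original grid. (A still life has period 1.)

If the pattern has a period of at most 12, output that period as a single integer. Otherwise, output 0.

Simulating and comparing each generation to the original:
Gen 0 (original, given above): 3 live cells
Gen 1: 3 live cells, differs from original
Gen 2: 3 live cells, MATCHES original -> period = 2

Answer: 2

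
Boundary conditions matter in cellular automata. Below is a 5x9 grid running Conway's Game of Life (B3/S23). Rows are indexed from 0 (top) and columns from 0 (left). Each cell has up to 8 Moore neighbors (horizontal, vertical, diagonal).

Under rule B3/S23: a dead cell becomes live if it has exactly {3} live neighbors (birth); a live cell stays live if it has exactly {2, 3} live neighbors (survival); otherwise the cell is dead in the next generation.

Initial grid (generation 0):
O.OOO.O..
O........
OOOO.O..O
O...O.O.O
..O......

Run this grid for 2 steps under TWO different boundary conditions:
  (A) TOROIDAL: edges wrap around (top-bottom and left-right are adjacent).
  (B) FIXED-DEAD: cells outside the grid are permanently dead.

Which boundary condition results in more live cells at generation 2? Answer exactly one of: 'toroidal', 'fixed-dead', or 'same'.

Under TOROIDAL boundary, generation 2:
.OOOO...O
.....OO..
...O...OO
OOO......
OOO.OOOO.
Population = 20

Under FIXED-DEAD boundary, generation 2:
.........
O....OO..
O..O.....
.O...O...
.........
Population = 7

Comparison: toroidal=20, fixed-dead=7 -> toroidal

Answer: toroidal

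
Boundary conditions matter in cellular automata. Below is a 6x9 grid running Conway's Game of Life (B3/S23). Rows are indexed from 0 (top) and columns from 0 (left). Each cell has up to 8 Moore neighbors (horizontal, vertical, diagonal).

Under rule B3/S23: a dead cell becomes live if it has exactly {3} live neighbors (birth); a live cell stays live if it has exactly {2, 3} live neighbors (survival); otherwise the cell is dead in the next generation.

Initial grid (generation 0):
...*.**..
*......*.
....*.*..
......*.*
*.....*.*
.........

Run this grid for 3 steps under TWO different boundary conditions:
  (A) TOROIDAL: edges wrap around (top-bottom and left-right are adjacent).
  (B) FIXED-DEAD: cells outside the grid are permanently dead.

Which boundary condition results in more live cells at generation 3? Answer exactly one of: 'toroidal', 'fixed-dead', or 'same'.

Under TOROIDAL boundary, generation 3:
........*
......***
.....*..*
*...*..**
....*...*
.....****
Population = 16

Under FIXED-DEAD boundary, generation 3:
.........
.......*.
.....*.*.
.....*.*.
.........
.........
Population = 5

Comparison: toroidal=16, fixed-dead=5 -> toroidal

Answer: toroidal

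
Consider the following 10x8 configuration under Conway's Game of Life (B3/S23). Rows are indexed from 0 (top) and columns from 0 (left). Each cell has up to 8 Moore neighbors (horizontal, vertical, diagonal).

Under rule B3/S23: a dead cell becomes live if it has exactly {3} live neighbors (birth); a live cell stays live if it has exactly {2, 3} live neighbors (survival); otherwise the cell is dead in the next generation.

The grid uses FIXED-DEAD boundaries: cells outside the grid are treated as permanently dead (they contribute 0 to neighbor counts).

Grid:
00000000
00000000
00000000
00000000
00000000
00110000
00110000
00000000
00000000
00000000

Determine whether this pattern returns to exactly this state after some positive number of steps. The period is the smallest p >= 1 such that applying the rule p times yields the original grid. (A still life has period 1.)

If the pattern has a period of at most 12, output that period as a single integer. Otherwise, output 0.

Answer: 1

Derivation:
Simulating and comparing each generation to the original:
Gen 0 (original, given above): 4 live cells
Gen 1: 4 live cells, MATCHES original -> period = 1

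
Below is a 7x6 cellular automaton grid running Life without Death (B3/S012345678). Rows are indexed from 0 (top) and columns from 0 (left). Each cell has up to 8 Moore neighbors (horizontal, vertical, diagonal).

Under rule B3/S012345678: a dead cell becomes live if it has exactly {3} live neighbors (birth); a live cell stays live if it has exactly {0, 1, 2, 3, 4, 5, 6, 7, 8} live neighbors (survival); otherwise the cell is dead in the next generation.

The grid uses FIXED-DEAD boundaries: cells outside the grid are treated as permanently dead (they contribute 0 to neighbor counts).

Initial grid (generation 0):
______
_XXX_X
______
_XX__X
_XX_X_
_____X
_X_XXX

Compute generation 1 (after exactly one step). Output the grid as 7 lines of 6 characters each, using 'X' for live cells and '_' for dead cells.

Answer: __X___
_XXX_X
___XX_
_XXX_X
_XXXXX
_X___X
_X_XXX

Derivation:
Simulating step by step:
Generation 0 (given above): 15 live cells
Generation 1: 22 live cells
(generation 1 grid is the final answer)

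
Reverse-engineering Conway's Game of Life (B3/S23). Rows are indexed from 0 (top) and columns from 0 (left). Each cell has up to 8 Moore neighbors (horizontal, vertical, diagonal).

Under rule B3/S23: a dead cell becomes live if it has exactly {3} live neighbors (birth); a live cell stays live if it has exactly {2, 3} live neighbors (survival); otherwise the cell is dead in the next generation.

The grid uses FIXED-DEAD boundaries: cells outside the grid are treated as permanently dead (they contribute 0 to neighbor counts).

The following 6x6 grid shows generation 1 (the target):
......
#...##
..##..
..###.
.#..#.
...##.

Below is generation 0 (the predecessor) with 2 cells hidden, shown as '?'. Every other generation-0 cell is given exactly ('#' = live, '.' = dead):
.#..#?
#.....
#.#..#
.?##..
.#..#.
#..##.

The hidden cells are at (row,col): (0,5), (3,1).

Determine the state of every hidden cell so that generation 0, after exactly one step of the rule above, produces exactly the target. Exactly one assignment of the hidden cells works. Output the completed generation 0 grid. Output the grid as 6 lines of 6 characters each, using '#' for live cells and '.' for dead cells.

Answer: .#..##
#.....
#.#..#
..##..
.#..#.
#..##.

Derivation:
Hidden generation-0 cells (in order): (0,5), (3,1).
A hidden cell only influences target cells in its own 3x3 neighborhood. Try each of the 2^2 = 4 assignments, step the completed generation 0 forward once under B3/S23, and compare with the target:
  (0,5)=. (3,1)=. -> step gives (1,4)='.' but target has '#' -> reject
  (0,5)=. (3,1)=# -> step gives (1,4)='.' but target has '#' -> reject
  (0,5)=# (3,1)=. -> step reproduces the target at every cell -> ACCEPT
  (0,5)=# (3,1)=# -> step gives (2,0)='#' but target has '.' -> reject
Unique solution: (0,5)=live, (3,1)=dead.
Check: live-neighbor counts of every cell in the completed generation 0:
211111
242233
142320
243332
224532
122222
Applying B3/S23 to generation 0 with these counts gives:
......
#...##
..##..
..###.
.#..#.
...##.
which matches the target exactly.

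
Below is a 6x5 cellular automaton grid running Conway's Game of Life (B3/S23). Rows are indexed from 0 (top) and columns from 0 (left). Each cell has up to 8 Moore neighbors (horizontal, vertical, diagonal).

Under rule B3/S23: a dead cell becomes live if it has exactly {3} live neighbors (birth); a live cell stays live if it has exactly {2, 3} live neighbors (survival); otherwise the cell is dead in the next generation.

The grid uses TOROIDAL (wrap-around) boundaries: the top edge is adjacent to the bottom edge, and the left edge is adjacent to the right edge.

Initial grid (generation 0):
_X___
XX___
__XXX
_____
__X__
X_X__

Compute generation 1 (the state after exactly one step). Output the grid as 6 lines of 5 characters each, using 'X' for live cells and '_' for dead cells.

Simulating step by step:
Generation 0 (given above): 9 live cells
Generation 1: 13 live cells
(generation 1 grid is the final answer)

Answer: __X__
XX_XX
XXXXX
__X__
_X___
__X__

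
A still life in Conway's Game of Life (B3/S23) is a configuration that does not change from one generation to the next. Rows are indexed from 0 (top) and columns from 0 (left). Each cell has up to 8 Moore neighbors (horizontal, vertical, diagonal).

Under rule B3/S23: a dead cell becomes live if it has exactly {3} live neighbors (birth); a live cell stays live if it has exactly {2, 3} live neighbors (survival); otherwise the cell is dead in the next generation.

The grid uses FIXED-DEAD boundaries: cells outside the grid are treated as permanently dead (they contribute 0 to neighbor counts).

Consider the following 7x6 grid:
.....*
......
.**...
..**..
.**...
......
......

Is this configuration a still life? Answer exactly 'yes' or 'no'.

Answer: no

Derivation:
Compute generation 1 and compare to generation 0 (given above):
Generation 1:
......
......
.***..
...*..
.***..
......
......
Cell (0,5) differs: gen0=1 vs gen1=0 -> NOT a still life.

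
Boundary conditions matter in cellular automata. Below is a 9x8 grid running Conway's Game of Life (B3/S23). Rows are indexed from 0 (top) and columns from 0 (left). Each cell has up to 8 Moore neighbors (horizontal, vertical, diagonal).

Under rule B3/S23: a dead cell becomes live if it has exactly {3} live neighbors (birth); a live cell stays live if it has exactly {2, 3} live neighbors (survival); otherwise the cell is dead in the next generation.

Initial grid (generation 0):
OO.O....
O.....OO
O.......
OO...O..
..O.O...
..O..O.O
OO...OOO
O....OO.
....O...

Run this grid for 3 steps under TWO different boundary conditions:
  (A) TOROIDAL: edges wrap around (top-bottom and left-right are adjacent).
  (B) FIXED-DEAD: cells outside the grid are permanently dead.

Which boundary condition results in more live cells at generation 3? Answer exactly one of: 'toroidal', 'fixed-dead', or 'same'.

Answer: toroidal

Derivation:
Under TOROIDAL boundary, generation 3:
O.....O.
........
.OOO....
OOOO.O..
..OO.OO.
OO.....O
.OOO...O
OOO.OOO.
.OO.OO.O
Population = 32

Under FIXED-DEAD boundary, generation 3:
OO......
O.......
O.OO....
OOOO.O..
.OOO.OOO
......OO
OO...O.O
OO...OO.
.....O..
Population = 28

Comparison: toroidal=32, fixed-dead=28 -> toroidal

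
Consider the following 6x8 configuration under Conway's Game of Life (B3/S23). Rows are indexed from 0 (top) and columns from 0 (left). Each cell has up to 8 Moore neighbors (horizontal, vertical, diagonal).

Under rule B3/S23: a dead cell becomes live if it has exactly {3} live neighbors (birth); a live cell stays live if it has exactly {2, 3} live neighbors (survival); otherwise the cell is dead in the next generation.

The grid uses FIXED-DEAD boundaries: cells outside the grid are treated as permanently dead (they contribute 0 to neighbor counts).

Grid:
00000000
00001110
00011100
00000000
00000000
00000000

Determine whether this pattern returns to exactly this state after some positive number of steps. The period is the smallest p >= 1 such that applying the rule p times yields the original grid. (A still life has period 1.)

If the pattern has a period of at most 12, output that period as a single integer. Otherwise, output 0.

Answer: 2

Derivation:
Simulating and comparing each generation to the original:
Gen 0 (original, given above): 6 live cells
Gen 1: 6 live cells, differs from original
Gen 2: 6 live cells, MATCHES original -> period = 2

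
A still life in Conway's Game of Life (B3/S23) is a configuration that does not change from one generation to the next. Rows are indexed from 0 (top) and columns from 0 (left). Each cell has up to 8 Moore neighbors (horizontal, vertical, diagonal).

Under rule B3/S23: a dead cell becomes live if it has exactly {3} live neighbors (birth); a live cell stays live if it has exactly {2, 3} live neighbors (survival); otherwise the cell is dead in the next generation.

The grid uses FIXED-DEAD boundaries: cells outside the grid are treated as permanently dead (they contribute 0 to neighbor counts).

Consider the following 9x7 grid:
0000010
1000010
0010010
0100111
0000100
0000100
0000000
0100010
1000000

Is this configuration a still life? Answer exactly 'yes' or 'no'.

Answer: no

Derivation:
Compute generation 1 and compare to generation 0 (given above):
Generation 1:
0000000
0000111
0100000
0001101
0001100
0000000
0000000
0000000
0000000
Cell (0,5) differs: gen0=1 vs gen1=0 -> NOT a still life.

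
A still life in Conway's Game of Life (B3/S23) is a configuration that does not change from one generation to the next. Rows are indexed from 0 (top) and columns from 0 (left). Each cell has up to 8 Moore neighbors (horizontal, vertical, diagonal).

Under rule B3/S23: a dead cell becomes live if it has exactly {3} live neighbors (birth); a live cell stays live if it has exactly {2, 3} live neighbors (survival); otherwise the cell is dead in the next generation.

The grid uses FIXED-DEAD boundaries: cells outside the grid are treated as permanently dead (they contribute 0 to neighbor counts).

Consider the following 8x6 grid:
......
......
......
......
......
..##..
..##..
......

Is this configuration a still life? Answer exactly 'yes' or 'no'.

Compute generation 1 and compare to generation 0 (given above):
Generation 1:
......
......
......
......
......
..##..
..##..
......
The grids are IDENTICAL -> still life.

Answer: yes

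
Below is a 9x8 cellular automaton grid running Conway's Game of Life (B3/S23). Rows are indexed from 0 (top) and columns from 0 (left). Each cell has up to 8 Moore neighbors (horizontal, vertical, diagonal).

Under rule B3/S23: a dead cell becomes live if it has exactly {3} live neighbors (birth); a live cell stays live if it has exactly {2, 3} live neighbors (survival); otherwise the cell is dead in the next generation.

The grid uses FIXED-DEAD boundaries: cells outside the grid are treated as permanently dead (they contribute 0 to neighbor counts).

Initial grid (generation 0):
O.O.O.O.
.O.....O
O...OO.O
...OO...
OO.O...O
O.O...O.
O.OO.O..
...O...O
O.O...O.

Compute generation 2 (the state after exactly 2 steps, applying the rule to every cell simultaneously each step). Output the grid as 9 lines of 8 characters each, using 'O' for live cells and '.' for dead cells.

Answer: OOO.....
OO.O..O.
.......O
O.....O.
......O.
O.......
..O...OO
..O.O...
........

Derivation:
Simulating step by step:
Generation 0 (given above): 28 live cells
Generation 1: 30 live cells
.O......
OO.OO..O
...OOOO.
OOOO.OO.
OO.OO...
O...O.O.
..OOO.O.
...OO.O.
........
Generation 2: 17 live cells
(generation 2 grid is the final answer)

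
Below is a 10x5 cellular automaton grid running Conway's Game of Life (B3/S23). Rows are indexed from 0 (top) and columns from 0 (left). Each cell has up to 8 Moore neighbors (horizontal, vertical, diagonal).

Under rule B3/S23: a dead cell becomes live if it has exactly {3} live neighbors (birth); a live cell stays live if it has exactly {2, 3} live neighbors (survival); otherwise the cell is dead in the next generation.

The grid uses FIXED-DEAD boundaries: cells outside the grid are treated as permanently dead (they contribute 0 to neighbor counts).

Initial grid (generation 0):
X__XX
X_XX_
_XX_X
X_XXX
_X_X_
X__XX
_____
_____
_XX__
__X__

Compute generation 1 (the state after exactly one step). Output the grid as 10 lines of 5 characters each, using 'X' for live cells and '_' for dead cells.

Answer: _XXXX
X____
X___X
X___X
XX___
__XXX
_____
_____
_XX__
_XX__

Derivation:
Simulating step by step:
Generation 0 (given above): 21 live cells
Generation 1: 18 live cells
(generation 1 grid is the final answer)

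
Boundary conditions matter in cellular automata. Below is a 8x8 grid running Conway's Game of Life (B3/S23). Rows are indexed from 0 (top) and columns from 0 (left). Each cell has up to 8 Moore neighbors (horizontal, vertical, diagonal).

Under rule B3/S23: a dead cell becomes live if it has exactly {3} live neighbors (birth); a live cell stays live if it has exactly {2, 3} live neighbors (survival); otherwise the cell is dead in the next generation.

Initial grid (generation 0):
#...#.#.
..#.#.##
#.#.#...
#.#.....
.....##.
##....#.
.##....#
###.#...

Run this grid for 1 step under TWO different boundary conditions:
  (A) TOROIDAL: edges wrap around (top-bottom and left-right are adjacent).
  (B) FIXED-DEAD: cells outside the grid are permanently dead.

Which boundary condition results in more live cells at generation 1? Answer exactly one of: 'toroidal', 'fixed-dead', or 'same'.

Answer: toroidal

Derivation:
Under TOROIDAL boundary, generation 1:
#.#.#.#.
#...#.#.
#.#..#..
...#.#.#
#....##.
###..##.
...#...#
..#..#..
Population = 25

Under FIXED-DEAD boundary, generation 1:
...#..##
....#.##
..#..#..
...#.#..
#....##.
###..###
...#....
#.##....
Population = 23

Comparison: toroidal=25, fixed-dead=23 -> toroidal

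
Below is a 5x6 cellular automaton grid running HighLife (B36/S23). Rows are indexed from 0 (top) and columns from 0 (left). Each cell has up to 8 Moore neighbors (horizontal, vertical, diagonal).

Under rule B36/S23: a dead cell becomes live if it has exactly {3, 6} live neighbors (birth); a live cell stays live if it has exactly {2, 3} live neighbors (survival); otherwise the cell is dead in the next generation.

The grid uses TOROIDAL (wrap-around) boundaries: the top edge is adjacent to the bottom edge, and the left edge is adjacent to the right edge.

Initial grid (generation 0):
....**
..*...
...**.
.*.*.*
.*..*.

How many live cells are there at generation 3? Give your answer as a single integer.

Answer: 16

Derivation:
Simulating step by step:
Generation 0 (given above): 10 live cells
Generation 1: 11 live cells
...***
.....*
...**.
*..*.*
..**..
Generation 2: 11 live cells
..**.*
....**
*..*..
.....*
*.*.*.
Generation 3: 16 live cells
***...
*.*..*
*.....
**.***
***.*.
Population at generation 3: 16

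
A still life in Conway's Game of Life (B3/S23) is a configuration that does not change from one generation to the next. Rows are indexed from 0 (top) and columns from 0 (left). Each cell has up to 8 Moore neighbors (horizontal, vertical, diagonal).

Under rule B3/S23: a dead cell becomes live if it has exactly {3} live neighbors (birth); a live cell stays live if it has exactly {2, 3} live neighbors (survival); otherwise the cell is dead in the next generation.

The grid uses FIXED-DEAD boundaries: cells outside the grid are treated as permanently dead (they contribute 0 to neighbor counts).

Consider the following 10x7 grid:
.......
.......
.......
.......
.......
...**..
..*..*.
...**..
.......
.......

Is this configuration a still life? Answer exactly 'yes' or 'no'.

Answer: yes

Derivation:
Compute generation 1 and compare to generation 0 (given above):
Generation 1:
.......
.......
.......
.......
.......
...**..
..*..*.
...**..
.......
.......
The grids are IDENTICAL -> still life.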